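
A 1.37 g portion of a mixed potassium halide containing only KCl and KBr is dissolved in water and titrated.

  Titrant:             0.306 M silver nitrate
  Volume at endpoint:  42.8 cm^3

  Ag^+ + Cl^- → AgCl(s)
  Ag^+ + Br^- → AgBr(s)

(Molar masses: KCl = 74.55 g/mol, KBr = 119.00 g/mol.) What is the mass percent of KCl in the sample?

n(AgNO3) = 0.0428 × 0.306 = 0.0131 mol
Let x = n(KCl), y = n(KBr).
Titrant: 1x + 1y = 0.0131;  mass: 74.55x + 119.00y = 1.37
Solving, x = 4.24 × 10^-3 mol, y = 8.86 × 10^-3 mol
mass of KCl = 4.24 × 10^-3 × 74.55 = 0.316 g
% KCl = 0.316 / 1.37 × 100 = 23.1 %

23.1 %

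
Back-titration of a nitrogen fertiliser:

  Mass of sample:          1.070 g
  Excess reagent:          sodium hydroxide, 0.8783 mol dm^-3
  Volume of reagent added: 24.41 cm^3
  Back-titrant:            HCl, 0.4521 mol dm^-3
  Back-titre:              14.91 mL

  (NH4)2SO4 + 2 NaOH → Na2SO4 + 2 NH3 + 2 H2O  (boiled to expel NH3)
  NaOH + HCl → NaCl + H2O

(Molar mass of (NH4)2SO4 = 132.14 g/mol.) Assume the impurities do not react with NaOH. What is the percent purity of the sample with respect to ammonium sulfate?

n(NaOH) added = 0.02441 × 0.8783 = 0.02144 mol
n(HCl) used in back-titration = 0.01491 × 0.4521 = 6.741 × 10^-3 mol
n(NaOH) left over = 6.741 × 10^-3 mol (1:1 ratio)
n(NaOH) consumed by analyte = 0.02144 − 6.741 × 10^-3 = 0.01470 mol
From the 1:2 ratio, n((NH4)2SO4) = 1/2 × 0.01470 = 7.349 × 10^-3 mol
mass of (NH4)2SO4 = 7.349 × 10^-3 × 132.14 = 0.9711 g
% (NH4)2SO4 = 0.9711 / 1.070 × 100 = 90.76 %

90.76 %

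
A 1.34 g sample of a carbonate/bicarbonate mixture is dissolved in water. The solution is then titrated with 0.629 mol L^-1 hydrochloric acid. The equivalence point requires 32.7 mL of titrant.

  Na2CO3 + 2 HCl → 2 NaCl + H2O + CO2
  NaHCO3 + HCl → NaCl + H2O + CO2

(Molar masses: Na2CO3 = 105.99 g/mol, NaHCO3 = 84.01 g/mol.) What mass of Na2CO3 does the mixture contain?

n(HCl) = 0.0327 × 0.629 = 0.0206 mol
Let x = n(Na2CO3), y = n(NaHCO3).
Titrant: 2x + 1y = 0.0206;  mass: 105.99x + 84.01y = 1.34
Solving, x = 6.25 × 10^-3 mol, y = 8.06 × 10^-3 mol
mass of Na2CO3 = 6.25 × 10^-3 × 105.99 = 0.663 g

0.663 g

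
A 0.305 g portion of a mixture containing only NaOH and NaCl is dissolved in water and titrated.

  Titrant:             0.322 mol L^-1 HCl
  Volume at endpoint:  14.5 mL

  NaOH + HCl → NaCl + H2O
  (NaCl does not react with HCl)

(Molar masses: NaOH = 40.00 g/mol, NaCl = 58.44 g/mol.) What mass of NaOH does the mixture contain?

0.187 g

n(HCl) = 0.0145 × 0.322 = 4.67 × 10^-3 mol
Let x = n(NaOH), y = n(NaCl).
Titrant: 1x = 4.67 × 10^-3;  mass: 40.00x + 58.44y = 0.305
Solving, x = 4.67 × 10^-3 mol, y = 2.02 × 10^-3 mol
mass of NaOH = 4.67 × 10^-3 × 40.00 = 0.187 g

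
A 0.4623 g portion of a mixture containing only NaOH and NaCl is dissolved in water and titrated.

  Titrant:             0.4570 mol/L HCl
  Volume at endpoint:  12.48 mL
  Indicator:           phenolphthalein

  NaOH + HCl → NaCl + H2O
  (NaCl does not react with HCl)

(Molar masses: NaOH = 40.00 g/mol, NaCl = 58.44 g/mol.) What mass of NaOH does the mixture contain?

n(HCl) = 0.01248 × 0.4570 = 5.703 × 10^-3 mol
Let x = n(NaOH), y = n(NaCl).
Titrant: 1x = 5.703 × 10^-3;  mass: 40.00x + 58.44y = 0.4623
Solving, x = 5.703 × 10^-3 mol, y = 4.007 × 10^-3 mol
mass of NaOH = 5.703 × 10^-3 × 40.00 = 0.2281 g

0.2281 g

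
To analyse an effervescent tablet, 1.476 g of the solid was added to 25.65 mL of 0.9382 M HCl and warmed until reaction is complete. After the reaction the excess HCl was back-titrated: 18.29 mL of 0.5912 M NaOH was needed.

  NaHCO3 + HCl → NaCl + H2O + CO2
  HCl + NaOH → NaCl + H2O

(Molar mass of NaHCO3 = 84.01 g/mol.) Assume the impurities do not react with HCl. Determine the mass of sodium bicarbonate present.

n(HCl) added = 0.02565 × 0.9382 = 0.02406 mol
n(NaOH) used in back-titration = 0.01829 × 0.5912 = 0.01081 mol
n(HCl) left over = 0.01081 mol (1:1 ratio)
n(HCl) consumed by analyte = 0.02406 − 0.01081 = 0.01325 mol
n(NaHCO3) = 0.01325 mol (1:1 ratio)
mass of NaHCO3 = 0.01325 × 84.01 = 1.113 g

1.113 g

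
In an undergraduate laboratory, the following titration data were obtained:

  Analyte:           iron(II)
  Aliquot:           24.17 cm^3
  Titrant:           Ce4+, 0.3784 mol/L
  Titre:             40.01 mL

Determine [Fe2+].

0.6264 mol/L

Ce^4+ + Fe^2+ → Ce^3+ + Fe^3+
n(Ce4+) = 0.04001 L × 0.3784 mol/L = 0.01514 mol
n(Fe2+) = 0.01514 mol (1:1 mole ratio)
[Fe2+] = 0.01514 mol / 0.02417 L = 0.6264 mol/L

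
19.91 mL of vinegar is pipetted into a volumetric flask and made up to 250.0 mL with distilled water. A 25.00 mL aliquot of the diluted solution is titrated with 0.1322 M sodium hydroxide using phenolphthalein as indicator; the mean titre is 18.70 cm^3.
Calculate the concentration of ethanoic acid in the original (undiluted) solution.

1.242 M

CH3COOH + NaOH → CH3COONa + H2O
n(NaOH) = 0.01870 × 0.1322 = 2.472 × 10^-3 mol
n(CH3COOH) in the aliquot = 2.472 × 10^-3 mol (1:1 ratio)
[CH3COOH]_dilute = 2.472 × 10^-3 / 0.02500 = 0.09889 mol/L
Dilution factor = 250.0 / 19.91 = 12.56
[CH3COOH]_stock = 0.09889 × 12.56 = 1.242 mol/L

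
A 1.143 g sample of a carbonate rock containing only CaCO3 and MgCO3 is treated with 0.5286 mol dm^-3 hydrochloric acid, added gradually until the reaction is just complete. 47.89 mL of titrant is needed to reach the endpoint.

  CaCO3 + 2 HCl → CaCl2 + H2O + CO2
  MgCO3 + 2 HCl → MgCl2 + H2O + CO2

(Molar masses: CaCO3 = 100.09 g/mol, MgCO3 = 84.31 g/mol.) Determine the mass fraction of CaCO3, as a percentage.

n(HCl) = 0.04789 × 0.5286 = 0.02531 mol
Let x = n(CaCO3), y = n(MgCO3).
Titrant: 2x + 2y = 0.02531;  mass: 100.09x + 84.31y = 1.143
Solving, x = 4.807 × 10^-3 mol, y = 7.850 × 10^-3 mol
mass of CaCO3 = 4.807 × 10^-3 × 100.09 = 0.4812 g
% CaCO3 = 0.4812 / 1.143 × 100 = 42.10 %

42.10 %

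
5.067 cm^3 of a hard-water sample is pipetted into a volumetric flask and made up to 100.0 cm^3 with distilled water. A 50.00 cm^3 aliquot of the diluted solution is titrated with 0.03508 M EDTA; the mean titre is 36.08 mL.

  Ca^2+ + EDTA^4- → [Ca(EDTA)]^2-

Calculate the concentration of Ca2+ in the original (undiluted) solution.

0.4996 M

n(EDTA) = 0.03608 × 0.03508 = 1.266 × 10^-3 mol
n(Ca2+) in the aliquot = 1.266 × 10^-3 mol (1:1 ratio)
[Ca2+]_dilute = 1.266 × 10^-3 / 0.05000 = 0.02531 mol/L
Dilution factor = 100.0 / 5.067 = 19.74
[Ca2+]_stock = 0.02531 × 19.74 = 0.4996 mol/L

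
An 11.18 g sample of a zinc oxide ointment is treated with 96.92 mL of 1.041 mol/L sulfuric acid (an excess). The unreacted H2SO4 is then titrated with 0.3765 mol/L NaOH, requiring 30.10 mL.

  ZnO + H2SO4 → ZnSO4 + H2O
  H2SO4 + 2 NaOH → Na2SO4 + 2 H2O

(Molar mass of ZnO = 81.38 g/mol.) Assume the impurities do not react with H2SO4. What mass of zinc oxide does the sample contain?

7.750 g

n(H2SO4) added = 0.09692 × 1.041 = 0.1009 mol
n(NaOH) used in back-titration = 0.03010 × 0.3765 = 0.01133 mol
From the 1:2 ratio, n(H2SO4) left over = 1/2 × 0.01133 = 5.666 × 10^-3 mol
n(H2SO4) consumed by analyte = 0.1009 − 5.666 × 10^-3 = 0.09523 mol
n(ZnO) = 0.09523 mol (1:1 ratio)
mass of ZnO = 0.09523 × 81.38 = 7.750 g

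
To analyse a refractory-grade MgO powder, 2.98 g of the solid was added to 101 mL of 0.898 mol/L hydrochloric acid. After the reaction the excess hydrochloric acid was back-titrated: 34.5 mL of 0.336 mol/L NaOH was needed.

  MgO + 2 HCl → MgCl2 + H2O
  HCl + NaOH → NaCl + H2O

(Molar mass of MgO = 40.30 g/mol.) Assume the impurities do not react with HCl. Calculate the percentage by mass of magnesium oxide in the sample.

53.5 %

n(HCl) added = 0.101 × 0.898 = 0.0907 mol
n(NaOH) used in back-titration = 0.0345 × 0.336 = 0.0116 mol
n(HCl) left over = 0.0116 mol (1:1 ratio)
n(HCl) consumed by analyte = 0.0907 − 0.0116 = 0.0791 mol
From the 1:2 ratio, n(MgO) = 1/2 × 0.0791 = 0.0396 mol
mass of MgO = 0.0396 × 40.30 = 1.59 g
% MgO = 1.59 / 2.98 × 100 = 53.5 %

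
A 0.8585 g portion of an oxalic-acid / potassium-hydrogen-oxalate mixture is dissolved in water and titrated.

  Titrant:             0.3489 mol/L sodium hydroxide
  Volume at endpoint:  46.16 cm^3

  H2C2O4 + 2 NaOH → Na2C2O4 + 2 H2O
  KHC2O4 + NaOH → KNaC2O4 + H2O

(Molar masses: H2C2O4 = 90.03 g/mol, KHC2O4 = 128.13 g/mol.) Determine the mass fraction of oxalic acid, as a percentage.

76.02 %

n(NaOH) = 0.04616 × 0.3489 = 0.01611 mol
Let x = n(H2C2O4), y = n(KHC2O4).
Titrant: 2x + 1y = 0.01611;  mass: 90.03x + 128.13y = 0.8585
Solving, x = 7.249 × 10^-3 mol, y = 1.606 × 10^-3 mol
mass of H2C2O4 = 7.249 × 10^-3 × 90.03 = 0.6527 g
% H2C2O4 = 0.6527 / 0.8585 × 100 = 76.02 %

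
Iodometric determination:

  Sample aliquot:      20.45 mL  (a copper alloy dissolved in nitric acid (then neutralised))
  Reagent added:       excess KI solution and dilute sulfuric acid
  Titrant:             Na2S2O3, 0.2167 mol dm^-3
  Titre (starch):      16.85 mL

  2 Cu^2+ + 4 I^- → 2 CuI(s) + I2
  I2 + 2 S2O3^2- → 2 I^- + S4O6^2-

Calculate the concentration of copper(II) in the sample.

n(S2O3^2-) = 0.01685 × 0.2167 = 3.651 × 10^-3 mol
n(I2) = n(S2O3^2-)/2 = 1.826 × 10^-3 mol
From the 2:1 ratio, n(Cu2+) in the aliquot = 2/1 × 1.826 × 10^-3 = 3.651 × 10^-3 mol
[Cu2+] = 3.651 × 10^-3 / 0.02045 = 0.1786 mol/L

0.1786 mol/L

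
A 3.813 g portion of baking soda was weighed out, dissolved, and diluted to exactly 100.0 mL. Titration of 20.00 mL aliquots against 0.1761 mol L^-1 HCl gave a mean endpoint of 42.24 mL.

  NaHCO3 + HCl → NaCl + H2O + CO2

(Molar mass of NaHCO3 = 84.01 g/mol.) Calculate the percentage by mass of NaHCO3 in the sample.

n(HCl) per titration = 0.04224 × 0.1761 = 7.438 × 10^-3 mol
n(NaHCO3) in each aliquot = 7.438 × 10^-3 mol (1:1 ratio)
n(NaHCO3) in the whole flask = 7.438 × 10^-3 × 100.0/20.00 = 0.03719 mol
mass of NaHCO3 = 0.03719 × 84.01 = 3.125 g
% NaHCO3 = 3.125 / 3.813 × 100 = 81.94 %

81.94 %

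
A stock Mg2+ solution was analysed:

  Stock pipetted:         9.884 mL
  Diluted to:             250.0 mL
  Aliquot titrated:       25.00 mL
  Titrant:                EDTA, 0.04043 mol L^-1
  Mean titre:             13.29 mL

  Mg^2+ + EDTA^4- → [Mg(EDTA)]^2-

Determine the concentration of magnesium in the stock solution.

n(EDTA) = 0.01329 × 0.04043 = 5.373 × 10^-4 mol
n(Mg2+) in the aliquot = 5.373 × 10^-4 mol (1:1 ratio)
[Mg2+]_dilute = 5.373 × 10^-4 / 0.02500 = 0.02149 mol/L
Dilution factor = 250.0 / 9.884 = 25.29
[Mg2+]_stock = 0.02149 × 25.29 = 0.5436 mol/L

0.5436 mol/L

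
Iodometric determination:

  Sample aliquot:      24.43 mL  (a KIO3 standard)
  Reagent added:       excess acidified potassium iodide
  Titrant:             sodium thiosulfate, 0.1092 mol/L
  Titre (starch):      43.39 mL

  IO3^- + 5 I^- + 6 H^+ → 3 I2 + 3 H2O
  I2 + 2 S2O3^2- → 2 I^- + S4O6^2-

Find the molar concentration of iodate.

n(S2O3^2-) = 0.04339 × 0.1092 = 4.738 × 10^-3 mol
n(I2) = n(S2O3^2-)/2 = 2.369 × 10^-3 mol
From the 1:3 ratio, n(IO3^-) in the aliquot = 1/3 × 2.369 × 10^-3 = 7.897 × 10^-4 mol
[IO3^-] = 7.897 × 10^-4 / 0.02443 = 0.03232 mol/L

0.03232 mol/L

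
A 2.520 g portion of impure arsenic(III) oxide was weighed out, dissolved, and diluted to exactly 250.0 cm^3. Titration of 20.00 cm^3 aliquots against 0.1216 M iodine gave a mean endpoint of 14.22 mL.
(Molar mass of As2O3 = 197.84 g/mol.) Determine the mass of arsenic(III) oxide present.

2.138 g

As2O3 + 2 I2 + 2 H2O → As2O5 + 4 HI
n(I2) per titration = 0.01422 × 0.1216 = 1.729 × 10^-3 mol
From the 1:2 ratio, n(As2O3) in each aliquot = 1/2 × 1.729 × 10^-3 = 8.646 × 10^-4 mol
n(As2O3) in the whole flask = 8.646 × 10^-4 × 250.0/20.00 = 0.01081 mol
mass of As2O3 = 0.01081 × 197.84 = 2.138 g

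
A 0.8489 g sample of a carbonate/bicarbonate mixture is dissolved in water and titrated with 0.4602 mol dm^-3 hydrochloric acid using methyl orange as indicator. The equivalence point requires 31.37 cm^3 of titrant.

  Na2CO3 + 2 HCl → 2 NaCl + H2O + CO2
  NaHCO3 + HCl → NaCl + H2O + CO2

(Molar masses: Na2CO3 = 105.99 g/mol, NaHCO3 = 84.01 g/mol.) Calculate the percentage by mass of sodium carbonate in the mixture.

n(HCl) = 0.03137 × 0.4602 = 0.01444 mol
Let x = n(Na2CO3), y = n(NaHCO3).
Titrant: 2x + 1y = 0.01444;  mass: 105.99x + 84.01y = 0.8489
Solving, x = 5.867 × 10^-3 mol, y = 2.703 × 10^-3 mol
mass of Na2CO3 = 5.867 × 10^-3 × 105.99 = 0.6218 g
% Na2CO3 = 0.6218 / 0.8489 × 100 = 73.25 %

73.25 %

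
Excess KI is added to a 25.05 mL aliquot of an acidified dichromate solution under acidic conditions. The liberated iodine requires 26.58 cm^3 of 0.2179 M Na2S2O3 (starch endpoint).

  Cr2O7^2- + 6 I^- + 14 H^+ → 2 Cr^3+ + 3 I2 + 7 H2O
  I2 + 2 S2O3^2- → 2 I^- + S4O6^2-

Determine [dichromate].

0.03853 M

n(S2O3^2-) = 0.02658 × 0.2179 = 5.792 × 10^-3 mol
n(I2) = n(S2O3^2-)/2 = 2.896 × 10^-3 mol
From the 1:3 ratio, n(Cr2O7^2-) in the aliquot = 1/3 × 2.896 × 10^-3 = 9.653 × 10^-4 mol
[Cr2O7^2-] = 9.653 × 10^-4 / 0.02505 = 0.03853 mol/L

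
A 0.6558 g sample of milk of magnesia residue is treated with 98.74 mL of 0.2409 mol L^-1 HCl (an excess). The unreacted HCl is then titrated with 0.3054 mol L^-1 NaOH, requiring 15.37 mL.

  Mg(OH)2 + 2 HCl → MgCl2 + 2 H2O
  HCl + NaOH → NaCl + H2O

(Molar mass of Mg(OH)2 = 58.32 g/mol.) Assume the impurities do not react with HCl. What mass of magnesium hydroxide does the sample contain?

0.5567 g

n(HCl) added = 0.09874 × 0.2409 = 0.02379 mol
n(NaOH) used in back-titration = 0.01537 × 0.3054 = 4.694 × 10^-3 mol
n(HCl) left over = 4.694 × 10^-3 mol (1:1 ratio)
n(HCl) consumed by analyte = 0.02379 − 4.694 × 10^-3 = 0.01909 mol
From the 1:2 ratio, n(Mg(OH)2) = 1/2 × 0.01909 = 9.546 × 10^-3 mol
mass of Mg(OH)2 = 9.546 × 10^-3 × 58.32 = 0.5567 g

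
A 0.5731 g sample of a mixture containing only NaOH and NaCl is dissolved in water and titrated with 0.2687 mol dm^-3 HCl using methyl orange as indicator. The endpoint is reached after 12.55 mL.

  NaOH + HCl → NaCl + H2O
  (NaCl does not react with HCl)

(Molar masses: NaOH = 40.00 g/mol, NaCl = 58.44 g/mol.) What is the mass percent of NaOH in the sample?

23.54 %

n(HCl) = 0.01255 × 0.2687 = 3.372 × 10^-3 mol
Let x = n(NaOH), y = n(NaCl).
Titrant: 1x = 3.372 × 10^-3;  mass: 40.00x + 58.44y = 0.5731
Solving, x = 3.372 × 10^-3 mol, y = 7.499 × 10^-3 mol
mass of NaOH = 3.372 × 10^-3 × 40.00 = 0.1349 g
% NaOH = 0.1349 / 0.5731 × 100 = 23.54 %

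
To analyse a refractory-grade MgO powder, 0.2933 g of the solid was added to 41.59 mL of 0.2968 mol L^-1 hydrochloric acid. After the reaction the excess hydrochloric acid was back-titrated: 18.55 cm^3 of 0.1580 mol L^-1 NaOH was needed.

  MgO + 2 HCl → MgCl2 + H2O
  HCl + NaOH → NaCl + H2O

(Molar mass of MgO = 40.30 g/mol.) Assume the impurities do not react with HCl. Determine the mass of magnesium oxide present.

0.1897 g

n(HCl) added = 0.04159 × 0.2968 = 0.01234 mol
n(NaOH) used in back-titration = 0.01855 × 0.1580 = 2.931 × 10^-3 mol
n(HCl) left over = 2.931 × 10^-3 mol (1:1 ratio)
n(HCl) consumed by analyte = 0.01234 − 2.931 × 10^-3 = 9.413 × 10^-3 mol
From the 1:2 ratio, n(MgO) = 1/2 × 9.413 × 10^-3 = 4.707 × 10^-3 mol
mass of MgO = 4.707 × 10^-3 × 40.30 = 0.1897 g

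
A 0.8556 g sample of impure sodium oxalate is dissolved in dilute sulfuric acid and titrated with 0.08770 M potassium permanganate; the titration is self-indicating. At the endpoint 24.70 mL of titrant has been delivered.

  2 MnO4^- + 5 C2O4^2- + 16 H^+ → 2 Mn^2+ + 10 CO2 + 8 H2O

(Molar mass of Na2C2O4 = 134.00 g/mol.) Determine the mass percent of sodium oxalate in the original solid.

84.81 %

n(KMnO4) = 0.02470 L × 0.08770 mol/L = 2.166 × 10^-3 mol
From the 5:2 ratio, n(Na2C2O4) = 5/2 × 2.166 × 10^-3 = 5.415 × 10^-3 mol
mass of Na2C2O4 = 5.415 × 10^-3 × 134.00 g/mol = 0.7257 g
% Na2C2O4 = 0.7257 / 0.8556 × 100 = 84.81 %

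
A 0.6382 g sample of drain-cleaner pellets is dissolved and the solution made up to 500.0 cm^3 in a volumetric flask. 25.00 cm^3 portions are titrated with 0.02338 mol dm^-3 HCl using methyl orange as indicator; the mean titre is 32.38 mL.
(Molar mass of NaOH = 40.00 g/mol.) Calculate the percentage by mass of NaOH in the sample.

NaOH + HCl → NaCl + H2O
n(HCl) per titration = 0.03238 × 0.02338 = 7.570 × 10^-4 mol
n(NaOH) in each aliquot = 7.570 × 10^-4 mol (1:1 ratio)
n(NaOH) in the whole flask = 7.570 × 10^-4 × 500.0/25.00 = 0.01514 mol
mass of NaOH = 0.01514 × 40.00 = 0.6056 g
% NaOH = 0.6056 / 0.6382 × 100 = 94.90 %

94.90 %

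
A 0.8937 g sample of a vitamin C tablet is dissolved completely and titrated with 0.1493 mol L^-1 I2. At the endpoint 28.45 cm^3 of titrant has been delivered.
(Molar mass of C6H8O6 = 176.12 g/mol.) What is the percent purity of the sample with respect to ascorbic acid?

C6H8O6 + I2 → C6H6O6 + 2 HI
n(I2) = 0.02845 L × 0.1493 mol/L = 4.248 × 10^-3 mol
n(C6H8O6) = 4.248 × 10^-3 mol (1:1 ratio)
mass of C6H8O6 = 4.248 × 10^-3 × 176.12 g/mol = 0.7481 g
% C6H8O6 = 0.7481 / 0.8937 × 100 = 83.71 %

83.71 %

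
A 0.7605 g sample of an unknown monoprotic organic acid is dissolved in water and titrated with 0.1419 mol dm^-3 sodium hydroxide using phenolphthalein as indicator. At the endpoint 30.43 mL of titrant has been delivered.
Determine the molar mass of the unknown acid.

n(NaOH) = 0.03043 L × 0.1419 mol/L = 4.318 × 10^-3 mol
n(HA) = 4.318 × 10^-3 mol (1:1 ratio)
M = m / n = 0.7605 g / 4.318 × 10^-3 mol = 176.1 g/mol

176.1 g/mol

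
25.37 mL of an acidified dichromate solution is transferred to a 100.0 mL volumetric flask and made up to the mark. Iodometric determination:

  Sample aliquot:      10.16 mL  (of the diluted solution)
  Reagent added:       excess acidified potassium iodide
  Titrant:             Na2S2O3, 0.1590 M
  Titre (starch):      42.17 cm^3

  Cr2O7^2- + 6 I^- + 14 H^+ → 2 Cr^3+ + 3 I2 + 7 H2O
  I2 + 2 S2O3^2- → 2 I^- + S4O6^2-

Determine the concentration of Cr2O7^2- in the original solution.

n(S2O3^2-) = 0.04217 × 0.1590 = 6.705 × 10^-3 mol
n(I2) = n(S2O3^2-)/2 = 3.353 × 10^-3 mol
From the 1:3 ratio, n(Cr2O7^2-) in the aliquot = 1/3 × 3.353 × 10^-3 = 1.118 × 10^-3 mol
[Cr2O7^2-]_dilute = 1.118 × 10^-3 / 0.01016 = 0.1100 mol/L
[Cr2O7^2-]_original = 0.1100 × 100.0/25.37 = 0.4335 mol/L

0.4335 M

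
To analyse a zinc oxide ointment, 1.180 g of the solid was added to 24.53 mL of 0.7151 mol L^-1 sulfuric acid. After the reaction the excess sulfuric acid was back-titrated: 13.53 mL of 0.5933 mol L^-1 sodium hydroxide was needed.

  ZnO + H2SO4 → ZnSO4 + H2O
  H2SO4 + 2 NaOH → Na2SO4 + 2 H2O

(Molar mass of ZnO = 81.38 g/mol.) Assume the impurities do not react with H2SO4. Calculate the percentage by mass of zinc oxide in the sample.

n(H2SO4) added = 0.02453 × 0.7151 = 0.01754 mol
n(NaOH) used in back-titration = 0.01353 × 0.5933 = 8.027 × 10^-3 mol
From the 1:2 ratio, n(H2SO4) left over = 1/2 × 8.027 × 10^-3 = 4.014 × 10^-3 mol
n(H2SO4) consumed by analyte = 0.01754 − 4.014 × 10^-3 = 0.01353 mol
n(ZnO) = 0.01353 mol (1:1 ratio)
mass of ZnO = 0.01353 × 81.38 = 1.101 g
% ZnO = 1.101 / 1.180 × 100 = 93.30 %

93.30 %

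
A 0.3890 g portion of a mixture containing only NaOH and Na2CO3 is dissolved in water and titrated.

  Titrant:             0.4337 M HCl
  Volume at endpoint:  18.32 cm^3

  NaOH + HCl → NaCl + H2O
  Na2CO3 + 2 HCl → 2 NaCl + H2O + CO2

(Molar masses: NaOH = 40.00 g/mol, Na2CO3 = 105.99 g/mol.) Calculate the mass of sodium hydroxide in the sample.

0.09870 g

n(HCl) = 0.01832 × 0.4337 = 7.945 × 10^-3 mol
Let x = n(NaOH), y = n(Na2CO3).
Titrant: 1x + 2y = 7.945 × 10^-3;  mass: 40.00x + 105.99y = 0.3890
Solving, x = 2.468 × 10^-3 mol, y = 2.739 × 10^-3 mol
mass of NaOH = 2.468 × 10^-3 × 40.00 = 0.09870 g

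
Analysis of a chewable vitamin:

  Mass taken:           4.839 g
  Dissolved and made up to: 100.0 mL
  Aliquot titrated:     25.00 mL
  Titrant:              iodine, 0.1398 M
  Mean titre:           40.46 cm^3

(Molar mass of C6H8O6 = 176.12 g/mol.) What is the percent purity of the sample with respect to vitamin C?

82.35 %

C6H8O6 + I2 → C6H6O6 + 2 HI
n(I2) per titration = 0.04046 × 0.1398 = 5.656 × 10^-3 mol
n(C6H8O6) in each aliquot = 5.656 × 10^-3 mol (1:1 ratio)
n(C6H8O6) in the whole flask = 5.656 × 10^-3 × 100.0/25.00 = 0.02263 mol
mass of C6H8O6 = 0.02263 × 176.12 = 3.985 g
% C6H8O6 = 3.985 / 4.839 × 100 = 82.35 %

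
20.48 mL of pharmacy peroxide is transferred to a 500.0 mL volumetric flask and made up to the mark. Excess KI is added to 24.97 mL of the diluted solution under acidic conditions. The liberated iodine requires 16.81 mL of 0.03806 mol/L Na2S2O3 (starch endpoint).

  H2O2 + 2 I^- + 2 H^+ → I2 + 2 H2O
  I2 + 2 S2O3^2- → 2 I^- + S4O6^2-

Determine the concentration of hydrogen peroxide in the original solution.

0.3128 mol/L

n(S2O3^2-) = 0.01681 × 0.03806 = 6.398 × 10^-4 mol
n(I2) = n(S2O3^2-)/2 = 3.199 × 10^-4 mol
n(H2O2) in the aliquot = 3.199 × 10^-4 mol (1:1 ratio)
[H2O2]_dilute = 3.199 × 10^-4 / 0.02497 = 0.01281 mol/L
[H2O2]_original = 0.01281 × 500.0/20.48 = 0.3128 mol/L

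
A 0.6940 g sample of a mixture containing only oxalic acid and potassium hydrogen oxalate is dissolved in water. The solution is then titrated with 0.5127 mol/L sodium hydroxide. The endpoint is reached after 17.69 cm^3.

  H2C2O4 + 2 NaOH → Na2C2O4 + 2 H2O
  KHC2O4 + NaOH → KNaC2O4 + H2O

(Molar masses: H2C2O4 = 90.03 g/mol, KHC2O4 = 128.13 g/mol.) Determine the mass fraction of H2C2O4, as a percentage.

36.53 %

n(NaOH) = 0.01769 × 0.5127 = 9.070 × 10^-3 mol
Let x = n(H2C2O4), y = n(KHC2O4).
Titrant: 2x + 1y = 9.070 × 10^-3;  mass: 90.03x + 128.13y = 0.6940
Solving, x = 2.816 × 10^-3 mol, y = 3.438 × 10^-3 mol
mass of H2C2O4 = 2.816 × 10^-3 × 90.03 = 0.2535 g
% H2C2O4 = 0.2535 / 0.6940 × 100 = 36.53 %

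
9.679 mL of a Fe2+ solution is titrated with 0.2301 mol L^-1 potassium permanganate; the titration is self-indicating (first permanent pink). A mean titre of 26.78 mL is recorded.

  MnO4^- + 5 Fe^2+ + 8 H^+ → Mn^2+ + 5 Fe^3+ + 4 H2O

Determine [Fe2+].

n(KMnO4) = 0.02678 L × 0.2301 mol/L = 6.162 × 10^-3 mol
From the 5:1 mole ratio, n(Fe2+) = 5/1 × 6.162 × 10^-3 = 0.03081 mol
[Fe2+] = 0.03081 mol / 0.009679 L = 3.183 mol/L

3.183 mol/L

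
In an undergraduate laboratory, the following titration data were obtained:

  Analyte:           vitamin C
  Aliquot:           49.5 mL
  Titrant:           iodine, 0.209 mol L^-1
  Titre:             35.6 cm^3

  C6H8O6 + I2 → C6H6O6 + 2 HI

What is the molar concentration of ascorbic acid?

n(I2) = 0.0356 L × 0.209 mol/L = 7.44 × 10^-3 mol
n(C6H8O6) = 7.44 × 10^-3 mol (1:1 mole ratio)
[C6H8O6] = 7.44 × 10^-3 mol / 0.0495 L = 0.150 mol/L

0.150 mol/L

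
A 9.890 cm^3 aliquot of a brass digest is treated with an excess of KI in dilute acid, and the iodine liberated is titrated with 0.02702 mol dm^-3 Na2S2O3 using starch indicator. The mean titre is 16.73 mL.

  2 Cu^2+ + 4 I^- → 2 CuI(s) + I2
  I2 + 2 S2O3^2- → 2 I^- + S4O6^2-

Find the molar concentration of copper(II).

n(S2O3^2-) = 0.01673 × 0.02702 = 4.520 × 10^-4 mol
n(I2) = n(S2O3^2-)/2 = 2.260 × 10^-4 mol
From the 2:1 ratio, n(Cu2+) in the aliquot = 2/1 × 2.260 × 10^-4 = 4.520 × 10^-4 mol
[Cu2+] = 4.520 × 10^-4 / 0.009890 = 0.04571 mol/L

0.04571 mol/L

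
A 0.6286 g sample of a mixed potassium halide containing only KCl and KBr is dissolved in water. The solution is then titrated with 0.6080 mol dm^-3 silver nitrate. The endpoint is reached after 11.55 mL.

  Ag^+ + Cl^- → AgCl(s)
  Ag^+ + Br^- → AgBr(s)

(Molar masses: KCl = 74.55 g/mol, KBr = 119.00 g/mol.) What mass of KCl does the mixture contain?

n(AgNO3) = 0.01155 × 0.6080 = 7.022 × 10^-3 mol
Let x = n(KCl), y = n(KBr).
Titrant: 1x + 1y = 7.022 × 10^-3;  mass: 74.55x + 119.00y = 0.6286
Solving, x = 4.658 × 10^-3 mol, y = 2.364 × 10^-3 mol
mass of KCl = 4.658 × 10^-3 × 74.55 = 0.3473 g

0.3473 g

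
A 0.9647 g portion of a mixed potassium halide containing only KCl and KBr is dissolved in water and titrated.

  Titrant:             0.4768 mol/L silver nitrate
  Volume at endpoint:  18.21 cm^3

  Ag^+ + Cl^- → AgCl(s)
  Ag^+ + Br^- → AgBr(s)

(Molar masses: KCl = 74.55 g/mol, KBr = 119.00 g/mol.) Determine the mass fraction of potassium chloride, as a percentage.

n(AgNO3) = 0.01821 × 0.4768 = 8.683 × 10^-3 mol
Let x = n(KCl), y = n(KBr).
Titrant: 1x + 1y = 8.683 × 10^-3;  mass: 74.55x + 119.00y = 0.9647
Solving, x = 1.542 × 10^-3 mol, y = 7.141 × 10^-3 mol
mass of KCl = 1.542 × 10^-3 × 74.55 = 0.1149 g
% KCl = 0.1149 / 0.9647 × 100 = 11.91 %

11.91 %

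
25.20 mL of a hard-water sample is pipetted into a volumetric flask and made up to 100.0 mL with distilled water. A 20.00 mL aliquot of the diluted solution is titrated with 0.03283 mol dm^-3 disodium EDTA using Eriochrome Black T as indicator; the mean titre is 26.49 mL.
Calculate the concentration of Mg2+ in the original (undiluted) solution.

Mg^2+ + EDTA^4- → [Mg(EDTA)]^2-
n(EDTA) = 0.02649 × 0.03283 = 8.697 × 10^-4 mol
n(Mg2+) in the aliquot = 8.697 × 10^-4 mol (1:1 ratio)
[Mg2+]_dilute = 8.697 × 10^-4 / 0.02000 = 0.04348 mol/L
Dilution factor = 100.0 / 25.20 = 3.968
[Mg2+]_stock = 0.04348 × 3.968 = 0.1726 mol/L

0.1726 mol/L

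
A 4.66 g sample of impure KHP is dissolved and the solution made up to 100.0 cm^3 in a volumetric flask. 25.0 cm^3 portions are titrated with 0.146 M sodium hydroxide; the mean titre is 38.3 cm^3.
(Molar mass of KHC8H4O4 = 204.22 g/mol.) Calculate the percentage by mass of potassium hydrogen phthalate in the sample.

KHC8H4O4 + NaOH → KNaC8H4O4 + H2O
n(NaOH) per titration = 0.0383 × 0.146 = 5.59 × 10^-3 mol
n(KHC8H4O4) in each aliquot = 5.59 × 10^-3 mol (1:1 ratio)
n(KHC8H4O4) in the whole flask = 5.59 × 10^-3 × 100.0/25.0 = 0.0224 mol
mass of KHC8H4O4 = 0.0224 × 204.22 = 4.57 g
% KHC8H4O4 = 4.57 / 4.66 × 100 = 98.0 %

98.0 %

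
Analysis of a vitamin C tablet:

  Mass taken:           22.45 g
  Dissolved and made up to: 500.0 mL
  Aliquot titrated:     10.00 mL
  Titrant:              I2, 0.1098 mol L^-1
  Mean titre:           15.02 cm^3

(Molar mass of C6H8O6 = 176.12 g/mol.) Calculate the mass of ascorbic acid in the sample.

C6H8O6 + I2 → C6H6O6 + 2 HI
n(I2) per titration = 0.01502 × 0.1098 = 1.649 × 10^-3 mol
n(C6H8O6) in each aliquot = 1.649 × 10^-3 mol (1:1 ratio)
n(C6H8O6) in the whole flask = 1.649 × 10^-3 × 500.0/10.00 = 0.08246 mol
mass of C6H8O6 = 0.08246 × 176.12 = 14.52 g

14.52 g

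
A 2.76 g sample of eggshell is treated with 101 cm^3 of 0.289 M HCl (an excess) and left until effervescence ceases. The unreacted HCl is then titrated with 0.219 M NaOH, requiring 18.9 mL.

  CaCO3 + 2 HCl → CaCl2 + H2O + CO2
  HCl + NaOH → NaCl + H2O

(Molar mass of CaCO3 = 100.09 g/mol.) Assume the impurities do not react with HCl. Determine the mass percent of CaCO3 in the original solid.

45.4 %

n(HCl) added = 0.101 × 0.289 = 0.0292 mol
n(NaOH) used in back-titration = 0.0189 × 0.219 = 4.14 × 10^-3 mol
n(HCl) left over = 4.14 × 10^-3 mol (1:1 ratio)
n(HCl) consumed by analyte = 0.0292 − 4.14 × 10^-3 = 0.0250 mol
From the 1:2 ratio, n(CaCO3) = 1/2 × 0.0250 = 0.0125 mol
mass of CaCO3 = 0.0125 × 100.09 = 1.25 g
% CaCO3 = 1.25 / 2.76 × 100 = 45.4 %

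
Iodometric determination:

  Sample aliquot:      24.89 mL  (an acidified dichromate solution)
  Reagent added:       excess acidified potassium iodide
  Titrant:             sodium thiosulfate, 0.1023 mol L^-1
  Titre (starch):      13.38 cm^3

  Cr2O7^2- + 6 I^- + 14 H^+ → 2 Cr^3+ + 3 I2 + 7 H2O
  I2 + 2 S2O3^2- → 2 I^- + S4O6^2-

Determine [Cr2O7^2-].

n(S2O3^2-) = 0.01338 × 0.1023 = 1.369 × 10^-3 mol
n(I2) = n(S2O3^2-)/2 = 6.844 × 10^-4 mol
From the 1:3 ratio, n(Cr2O7^2-) in the aliquot = 1/3 × 6.844 × 10^-4 = 2.281 × 10^-4 mol
[Cr2O7^2-] = 2.281 × 10^-4 / 0.02489 = 0.009165 mol/L

0.009165 mol/L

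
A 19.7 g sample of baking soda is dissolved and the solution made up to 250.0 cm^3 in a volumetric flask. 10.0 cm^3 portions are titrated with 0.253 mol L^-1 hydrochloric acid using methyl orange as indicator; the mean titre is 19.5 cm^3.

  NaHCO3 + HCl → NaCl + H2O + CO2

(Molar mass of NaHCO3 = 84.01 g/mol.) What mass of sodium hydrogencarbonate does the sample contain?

n(HCl) per titration = 0.0195 × 0.253 = 4.93 × 10^-3 mol
n(NaHCO3) in each aliquot = 4.93 × 10^-3 mol (1:1 ratio)
n(NaHCO3) in the whole flask = 4.93 × 10^-3 × 250.0/10.0 = 0.123 mol
mass of NaHCO3 = 0.123 × 84.01 = 10.4 g

10.4 g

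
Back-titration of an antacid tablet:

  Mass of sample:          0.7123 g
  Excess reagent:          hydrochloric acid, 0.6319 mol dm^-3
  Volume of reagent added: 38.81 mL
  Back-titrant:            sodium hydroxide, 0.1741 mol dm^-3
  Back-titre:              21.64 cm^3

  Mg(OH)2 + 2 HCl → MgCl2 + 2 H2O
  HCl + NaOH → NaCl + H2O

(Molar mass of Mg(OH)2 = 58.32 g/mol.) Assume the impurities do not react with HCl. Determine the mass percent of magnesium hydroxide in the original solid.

84.97 %

n(HCl) added = 0.03881 × 0.6319 = 0.02452 mol
n(NaOH) used in back-titration = 0.02164 × 0.1741 = 3.768 × 10^-3 mol
n(HCl) left over = 3.768 × 10^-3 mol (1:1 ratio)
n(HCl) consumed by analyte = 0.02452 − 3.768 × 10^-3 = 0.02076 mol
From the 1:2 ratio, n(Mg(OH)2) = 1/2 × 0.02076 = 0.01038 mol
mass of Mg(OH)2 = 0.01038 × 58.32 = 0.6053 g
% Mg(OH)2 = 0.6053 / 0.7123 × 100 = 84.97 %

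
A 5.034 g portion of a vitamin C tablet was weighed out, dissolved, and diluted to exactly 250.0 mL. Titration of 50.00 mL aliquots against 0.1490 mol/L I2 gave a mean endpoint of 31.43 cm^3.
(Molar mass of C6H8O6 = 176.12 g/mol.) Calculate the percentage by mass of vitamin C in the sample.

C6H8O6 + I2 → C6H6O6 + 2 HI
n(I2) per titration = 0.03143 × 0.1490 = 4.683 × 10^-3 mol
n(C6H8O6) in each aliquot = 4.683 × 10^-3 mol (1:1 ratio)
n(C6H8O6) in the whole flask = 4.683 × 10^-3 × 250.0/50.00 = 0.02342 mol
mass of C6H8O6 = 0.02342 × 176.12 = 4.124 g
% C6H8O6 = 4.124 / 5.034 × 100 = 81.92 %

81.92 %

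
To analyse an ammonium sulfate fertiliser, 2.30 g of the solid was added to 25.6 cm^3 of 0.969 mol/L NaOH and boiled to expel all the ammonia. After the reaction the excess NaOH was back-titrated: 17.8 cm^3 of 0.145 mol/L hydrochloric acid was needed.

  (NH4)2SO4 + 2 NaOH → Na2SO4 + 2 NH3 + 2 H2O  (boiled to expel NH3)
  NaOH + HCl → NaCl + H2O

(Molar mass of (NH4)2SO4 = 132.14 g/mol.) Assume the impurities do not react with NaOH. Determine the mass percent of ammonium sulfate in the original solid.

63.8 %

n(NaOH) added = 0.0256 × 0.969 = 0.0248 mol
n(HCl) used in back-titration = 0.0178 × 0.145 = 2.58 × 10^-3 mol
n(NaOH) left over = 2.58 × 10^-3 mol (1:1 ratio)
n(NaOH) consumed by analyte = 0.0248 − 2.58 × 10^-3 = 0.0222 mol
From the 1:2 ratio, n((NH4)2SO4) = 1/2 × 0.0222 = 0.0111 mol
mass of (NH4)2SO4 = 0.0111 × 132.14 = 1.47 g
% (NH4)2SO4 = 1.47 / 2.30 × 100 = 63.8 %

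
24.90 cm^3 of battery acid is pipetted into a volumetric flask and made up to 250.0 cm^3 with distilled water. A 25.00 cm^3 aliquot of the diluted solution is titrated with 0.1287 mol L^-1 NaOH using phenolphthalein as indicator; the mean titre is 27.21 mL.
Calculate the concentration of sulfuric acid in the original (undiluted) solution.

H2SO4 + 2 NaOH → Na2SO4 + 2 H2O
n(NaOH) = 0.02721 × 0.1287 = 3.502 × 10^-3 mol
From the 1:2 ratio, n(H2SO4) in the aliquot = 1/2 × 3.502 × 10^-3 = 1.751 × 10^-3 mol
[H2SO4]_dilute = 1.751 × 10^-3 / 0.02500 = 0.07004 mol/L
Dilution factor = 250.0 / 24.90 = 10.04
[H2SO4]_stock = 0.07004 × 10.04 = 0.7032 mol/L

0.7032 mol/L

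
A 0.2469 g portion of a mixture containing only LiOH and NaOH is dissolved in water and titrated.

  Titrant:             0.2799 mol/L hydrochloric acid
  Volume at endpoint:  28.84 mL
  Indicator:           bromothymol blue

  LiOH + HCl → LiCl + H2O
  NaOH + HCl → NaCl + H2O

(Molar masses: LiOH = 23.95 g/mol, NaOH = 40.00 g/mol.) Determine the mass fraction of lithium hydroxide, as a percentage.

45.93 %

n(HCl) = 0.02884 × 0.2799 = 8.072 × 10^-3 mol
Let x = n(LiOH), y = n(NaOH).
Titrant: 1x + 1y = 8.072 × 10^-3;  mass: 23.95x + 40.00y = 0.2469
Solving, x = 4.735 × 10^-3 mol, y = 3.338 × 10^-3 mol
mass of LiOH = 4.735 × 10^-3 × 23.95 = 0.1134 g
% LiOH = 0.1134 / 0.2469 × 100 = 45.93 %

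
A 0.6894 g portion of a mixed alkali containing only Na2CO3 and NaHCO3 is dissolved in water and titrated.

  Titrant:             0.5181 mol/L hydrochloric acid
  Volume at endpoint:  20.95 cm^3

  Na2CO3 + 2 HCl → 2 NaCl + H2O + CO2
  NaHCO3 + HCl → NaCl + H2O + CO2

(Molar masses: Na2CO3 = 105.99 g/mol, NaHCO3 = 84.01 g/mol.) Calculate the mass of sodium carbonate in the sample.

n(HCl) = 0.02095 × 0.5181 = 0.01085 mol
Let x = n(Na2CO3), y = n(NaHCO3).
Titrant: 2x + 1y = 0.01085;  mass: 105.99x + 84.01y = 0.6894
Solving, x = 3.586 × 10^-3 mol, y = 3.682 × 10^-3 mol
mass of Na2CO3 = 3.586 × 10^-3 × 105.99 = 0.3801 g

0.3801 g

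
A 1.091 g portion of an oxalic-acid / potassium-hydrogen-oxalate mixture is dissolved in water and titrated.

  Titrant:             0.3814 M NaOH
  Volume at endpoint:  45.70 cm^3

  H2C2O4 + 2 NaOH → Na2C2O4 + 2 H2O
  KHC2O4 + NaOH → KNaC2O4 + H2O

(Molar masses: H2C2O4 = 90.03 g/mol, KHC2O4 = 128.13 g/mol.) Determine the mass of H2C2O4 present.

n(NaOH) = 0.04570 × 0.3814 = 0.01743 mol
Let x = n(H2C2O4), y = n(KHC2O4).
Titrant: 2x + 1y = 0.01743;  mass: 90.03x + 128.13y = 1.091
Solving, x = 6.872 × 10^-3 mol, y = 3.686 × 10^-3 mol
mass of H2C2O4 = 6.872 × 10^-3 × 90.03 = 0.6187 g

0.6187 g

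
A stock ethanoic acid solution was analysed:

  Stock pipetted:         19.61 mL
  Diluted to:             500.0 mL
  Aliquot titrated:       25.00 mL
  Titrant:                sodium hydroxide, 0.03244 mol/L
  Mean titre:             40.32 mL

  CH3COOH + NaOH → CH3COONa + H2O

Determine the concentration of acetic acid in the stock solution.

n(NaOH) = 0.04032 × 0.03244 = 1.308 × 10^-3 mol
n(CH3COOH) in the aliquot = 1.308 × 10^-3 mol (1:1 ratio)
[CH3COOH]_dilute = 1.308 × 10^-3 / 0.02500 = 0.05232 mol/L
Dilution factor = 500.0 / 19.61 = 25.50
[CH3COOH]_stock = 0.05232 × 25.50 = 1.334 mol/L

1.334 mol/L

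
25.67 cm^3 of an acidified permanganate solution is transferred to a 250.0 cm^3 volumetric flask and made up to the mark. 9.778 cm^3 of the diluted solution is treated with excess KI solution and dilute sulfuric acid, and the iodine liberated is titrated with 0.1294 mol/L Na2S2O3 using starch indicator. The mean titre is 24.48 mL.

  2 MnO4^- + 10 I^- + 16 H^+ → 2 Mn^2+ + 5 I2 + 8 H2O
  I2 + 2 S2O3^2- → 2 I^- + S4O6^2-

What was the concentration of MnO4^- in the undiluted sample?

0.6310 mol/L

n(S2O3^2-) = 0.02448 × 0.1294 = 3.168 × 10^-3 mol
n(I2) = n(S2O3^2-)/2 = 1.584 × 10^-3 mol
From the 2:5 ratio, n(MnO4^-) in the aliquot = 2/5 × 1.584 × 10^-3 = 6.335 × 10^-4 mol
[MnO4^-]_dilute = 6.335 × 10^-4 / 0.009778 = 0.06479 mol/L
[MnO4^-]_original = 0.06479 × 250.0/25.67 = 0.6310 mol/L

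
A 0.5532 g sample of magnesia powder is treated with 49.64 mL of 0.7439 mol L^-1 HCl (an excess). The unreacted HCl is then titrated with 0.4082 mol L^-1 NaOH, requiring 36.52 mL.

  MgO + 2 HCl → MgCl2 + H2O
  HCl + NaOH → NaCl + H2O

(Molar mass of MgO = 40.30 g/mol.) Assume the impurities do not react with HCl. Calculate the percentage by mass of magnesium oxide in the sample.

n(HCl) added = 0.04964 × 0.7439 = 0.03693 mol
n(NaOH) used in back-titration = 0.03652 × 0.4082 = 0.01491 mol
n(HCl) left over = 0.01491 mol (1:1 ratio)
n(HCl) consumed by analyte = 0.03693 − 0.01491 = 0.02202 mol
From the 1:2 ratio, n(MgO) = 1/2 × 0.02202 = 0.01101 mol
mass of MgO = 0.01101 × 40.30 = 0.4437 g
% MgO = 0.4437 / 0.5532 × 100 = 80.21 %

80.21 %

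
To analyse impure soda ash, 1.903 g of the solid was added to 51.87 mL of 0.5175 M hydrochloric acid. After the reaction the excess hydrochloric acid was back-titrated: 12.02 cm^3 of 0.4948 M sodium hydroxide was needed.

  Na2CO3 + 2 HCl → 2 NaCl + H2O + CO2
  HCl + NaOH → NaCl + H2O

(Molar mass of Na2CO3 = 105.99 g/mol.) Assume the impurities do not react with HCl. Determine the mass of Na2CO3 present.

1.107 g

n(HCl) added = 0.05187 × 0.5175 = 0.02684 mol
n(NaOH) used in back-titration = 0.01202 × 0.4948 = 5.947 × 10^-3 mol
n(HCl) left over = 5.947 × 10^-3 mol (1:1 ratio)
n(HCl) consumed by analyte = 0.02684 − 5.947 × 10^-3 = 0.02090 mol
From the 1:2 ratio, n(Na2CO3) = 1/2 × 0.02090 = 0.01045 mol
mass of Na2CO3 = 0.01045 × 105.99 = 1.107 g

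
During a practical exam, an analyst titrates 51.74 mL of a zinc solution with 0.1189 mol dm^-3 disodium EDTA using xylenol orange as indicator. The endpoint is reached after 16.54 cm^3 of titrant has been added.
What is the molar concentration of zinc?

Zn^2+ + EDTA^4- → [Zn(EDTA)]^2-
n(EDTA) = 0.01654 L × 0.1189 mol/L = 1.967 × 10^-3 mol
n(Zn2+) = 1.967 × 10^-3 mol (1:1 mole ratio)
[Zn2+] = 1.967 × 10^-3 mol / 0.05174 L = 0.03801 mol/L

0.03801 mol/L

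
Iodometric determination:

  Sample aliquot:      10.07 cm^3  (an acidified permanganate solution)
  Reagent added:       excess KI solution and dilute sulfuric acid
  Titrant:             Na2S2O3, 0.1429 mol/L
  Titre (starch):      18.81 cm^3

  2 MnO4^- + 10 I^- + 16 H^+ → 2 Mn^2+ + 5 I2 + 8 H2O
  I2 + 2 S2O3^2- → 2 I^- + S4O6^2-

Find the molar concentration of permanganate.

0.05339 mol/L

n(S2O3^2-) = 0.01881 × 0.1429 = 2.688 × 10^-3 mol
n(I2) = n(S2O3^2-)/2 = 1.344 × 10^-3 mol
From the 2:5 ratio, n(MnO4^-) in the aliquot = 2/5 × 1.344 × 10^-3 = 5.376 × 10^-4 mol
[MnO4^-] = 5.376 × 10^-4 / 0.01007 = 0.05339 mol/L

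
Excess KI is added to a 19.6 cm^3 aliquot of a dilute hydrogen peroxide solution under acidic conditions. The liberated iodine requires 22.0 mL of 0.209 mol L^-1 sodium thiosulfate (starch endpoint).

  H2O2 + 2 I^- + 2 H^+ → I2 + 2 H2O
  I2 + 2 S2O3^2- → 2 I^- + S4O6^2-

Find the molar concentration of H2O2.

0.117 mol/L

n(S2O3^2-) = 0.0220 × 0.209 = 4.60 × 10^-3 mol
n(I2) = n(S2O3^2-)/2 = 2.30 × 10^-3 mol
n(H2O2) in the aliquot = 2.30 × 10^-3 mol (1:1 ratio)
[H2O2] = 2.30 × 10^-3 / 0.0196 = 0.117 mol/L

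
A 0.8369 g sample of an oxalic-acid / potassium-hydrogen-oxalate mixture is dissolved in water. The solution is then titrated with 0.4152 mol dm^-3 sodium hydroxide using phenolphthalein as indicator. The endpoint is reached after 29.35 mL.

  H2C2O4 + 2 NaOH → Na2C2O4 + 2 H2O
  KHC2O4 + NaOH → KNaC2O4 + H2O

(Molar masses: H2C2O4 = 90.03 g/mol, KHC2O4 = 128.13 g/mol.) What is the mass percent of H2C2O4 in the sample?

n(NaOH) = 0.02935 × 0.4152 = 0.01219 mol
Let x = n(H2C2O4), y = n(KHC2O4).
Titrant: 2x + 1y = 0.01219;  mass: 90.03x + 128.13y = 0.8369
Solving, x = 4.358 × 10^-3 mol, y = 3.469 × 10^-3 mol
mass of H2C2O4 = 4.358 × 10^-3 × 90.03 = 0.3924 g
% H2C2O4 = 0.3924 / 0.8369 × 100 = 46.89 %

46.89 %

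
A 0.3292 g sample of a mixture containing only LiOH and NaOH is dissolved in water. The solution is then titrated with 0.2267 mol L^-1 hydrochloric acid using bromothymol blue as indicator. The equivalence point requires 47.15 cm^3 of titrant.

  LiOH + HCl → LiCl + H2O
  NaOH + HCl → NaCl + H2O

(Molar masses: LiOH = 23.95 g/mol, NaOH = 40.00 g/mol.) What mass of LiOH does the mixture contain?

0.1468 g

n(HCl) = 0.04715 × 0.2267 = 0.01069 mol
Let x = n(LiOH), y = n(NaOH).
Titrant: 1x + 1y = 0.01069;  mass: 23.95x + 40.00y = 0.3292
Solving, x = 6.128 × 10^-3 mol, y = 4.561 × 10^-3 mol
mass of LiOH = 6.128 × 10^-3 × 23.95 = 0.1468 g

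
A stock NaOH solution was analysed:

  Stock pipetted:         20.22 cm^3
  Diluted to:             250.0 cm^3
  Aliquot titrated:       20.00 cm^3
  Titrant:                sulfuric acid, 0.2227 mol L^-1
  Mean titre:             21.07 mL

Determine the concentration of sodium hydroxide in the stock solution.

2 NaOH + H2SO4 → Na2SO4 + 2 H2O
n(H2SO4) = 0.02107 × 0.2227 = 4.692 × 10^-3 mol
From the 2:1 ratio, n(NaOH) in the aliquot = 2/1 × 4.692 × 10^-3 = 9.385 × 10^-3 mol
[NaOH]_dilute = 9.385 × 10^-3 / 0.02000 = 0.4692 mol/L
Dilution factor = 250.0 / 20.22 = 12.36
[NaOH]_stock = 0.4692 × 12.36 = 5.802 mol/L

5.802 mol/L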